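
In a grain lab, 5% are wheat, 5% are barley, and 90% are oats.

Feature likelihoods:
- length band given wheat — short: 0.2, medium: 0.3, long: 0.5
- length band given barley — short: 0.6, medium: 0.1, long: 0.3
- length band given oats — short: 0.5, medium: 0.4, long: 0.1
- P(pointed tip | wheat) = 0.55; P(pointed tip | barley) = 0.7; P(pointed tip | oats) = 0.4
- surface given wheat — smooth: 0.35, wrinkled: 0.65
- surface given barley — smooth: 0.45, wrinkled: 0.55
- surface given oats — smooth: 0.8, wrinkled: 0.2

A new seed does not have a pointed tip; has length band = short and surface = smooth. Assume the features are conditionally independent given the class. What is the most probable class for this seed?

oats

wheat: 0.05 × 0.2 × (1−0.55) × 0.35 = 0.001575
barley: 0.05 × 0.6 × (1−0.7) × 0.45 = 0.00405
oats: 0.9 × 0.5 × (1−0.4) × 0.8 = 0.216
Highest score → oats.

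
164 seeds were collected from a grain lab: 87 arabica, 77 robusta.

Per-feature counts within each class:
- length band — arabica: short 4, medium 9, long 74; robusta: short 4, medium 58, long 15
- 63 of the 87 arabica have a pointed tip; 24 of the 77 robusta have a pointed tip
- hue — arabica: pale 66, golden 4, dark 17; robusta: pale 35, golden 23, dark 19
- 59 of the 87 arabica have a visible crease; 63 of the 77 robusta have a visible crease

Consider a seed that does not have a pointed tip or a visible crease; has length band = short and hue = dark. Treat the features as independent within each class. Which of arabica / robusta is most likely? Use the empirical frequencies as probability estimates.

robusta

arabica: (87/164) × (4/87) × (24/87) × (17/87) × (28/87) ≈ 0.000423133
robusta: (77/164) × (4/77) × (53/77) × (19/77) × (14/77) ≈ 0.000753185
Highest score → robusta.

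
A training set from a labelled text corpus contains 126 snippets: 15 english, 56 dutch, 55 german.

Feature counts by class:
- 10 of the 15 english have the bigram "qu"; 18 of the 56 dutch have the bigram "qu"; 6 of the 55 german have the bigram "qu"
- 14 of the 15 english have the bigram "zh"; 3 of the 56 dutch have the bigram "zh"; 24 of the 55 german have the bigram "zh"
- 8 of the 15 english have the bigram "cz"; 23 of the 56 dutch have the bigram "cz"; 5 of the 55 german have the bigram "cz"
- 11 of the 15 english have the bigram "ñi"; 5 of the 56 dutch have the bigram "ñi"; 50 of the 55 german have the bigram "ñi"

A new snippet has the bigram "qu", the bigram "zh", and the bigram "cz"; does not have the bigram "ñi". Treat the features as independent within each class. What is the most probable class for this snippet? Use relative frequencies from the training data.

english: (15/126) × (10/15) × (14/15) × (8/15) × (4/15) ≈ 0.010535
dutch: (56/126) × (18/56) × (3/56) × (23/56) × (51/56) ≈ 0.00286258
german: (55/126) × (6/55) × (24/55) × (5/55) × (5/55) ≈ 0.000171729
Highest score → english.

english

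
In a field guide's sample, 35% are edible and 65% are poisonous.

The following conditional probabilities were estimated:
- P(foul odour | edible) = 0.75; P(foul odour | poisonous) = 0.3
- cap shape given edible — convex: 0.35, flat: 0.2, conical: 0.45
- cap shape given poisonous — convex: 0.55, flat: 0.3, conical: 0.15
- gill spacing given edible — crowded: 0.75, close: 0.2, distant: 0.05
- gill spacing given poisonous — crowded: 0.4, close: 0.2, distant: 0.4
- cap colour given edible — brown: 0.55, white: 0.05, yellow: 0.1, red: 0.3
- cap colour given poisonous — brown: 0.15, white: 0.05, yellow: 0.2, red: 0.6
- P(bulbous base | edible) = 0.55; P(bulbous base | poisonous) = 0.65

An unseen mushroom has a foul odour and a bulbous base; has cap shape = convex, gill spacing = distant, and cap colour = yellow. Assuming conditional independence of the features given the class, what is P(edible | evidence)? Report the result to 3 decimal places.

0.043

edible: 0.35 × 0.75 × 0.35 × 0.05 × 0.1 × 0.55 = 0.00025265625
poisonous: 0.65 × 0.3 × 0.55 × 0.4 × 0.2 × 0.65 = 0.005577
P(edible | x) = 0.00025265625 / 0.00582965625 ≈ 0.043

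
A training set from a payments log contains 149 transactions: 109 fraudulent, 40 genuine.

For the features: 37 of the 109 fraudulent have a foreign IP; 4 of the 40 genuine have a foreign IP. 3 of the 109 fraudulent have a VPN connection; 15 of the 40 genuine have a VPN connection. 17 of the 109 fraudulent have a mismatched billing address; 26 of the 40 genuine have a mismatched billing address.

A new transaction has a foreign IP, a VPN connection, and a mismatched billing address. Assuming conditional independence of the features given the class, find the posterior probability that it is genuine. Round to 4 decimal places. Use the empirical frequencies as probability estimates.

0.8599

fraudulent: (109/149) × (37/109) × (3/109) × (17/109) ≈ 0.00106594
genuine: (40/149) × (4/40) × (15/40) × (26/40) ≈ 0.00654362
P(genuine | x) = 0.00654362 / 0.00760956 ≈ 0.8599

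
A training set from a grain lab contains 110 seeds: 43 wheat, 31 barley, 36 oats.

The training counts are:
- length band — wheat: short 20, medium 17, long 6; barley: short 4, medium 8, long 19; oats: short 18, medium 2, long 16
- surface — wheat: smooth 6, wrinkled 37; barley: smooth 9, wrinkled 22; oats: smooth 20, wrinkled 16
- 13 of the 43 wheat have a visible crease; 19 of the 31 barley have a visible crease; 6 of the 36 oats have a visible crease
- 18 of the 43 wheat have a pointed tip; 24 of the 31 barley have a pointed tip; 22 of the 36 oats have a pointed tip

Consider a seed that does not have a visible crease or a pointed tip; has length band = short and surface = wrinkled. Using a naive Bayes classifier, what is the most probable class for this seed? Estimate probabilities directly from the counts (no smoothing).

wheat: (43/110) × (20/43) × (37/43) × (30/43) × (25/43) ≈ 0.0634592
barley: (31/110) × (4/31) × (22/31) × (12/31) × (7/31) ≈ 0.00225571
oats: (36/110) × (18/36) × (16/36) × (30/36) × (14/36) ≈ 0.023569
Highest score → wheat.

wheat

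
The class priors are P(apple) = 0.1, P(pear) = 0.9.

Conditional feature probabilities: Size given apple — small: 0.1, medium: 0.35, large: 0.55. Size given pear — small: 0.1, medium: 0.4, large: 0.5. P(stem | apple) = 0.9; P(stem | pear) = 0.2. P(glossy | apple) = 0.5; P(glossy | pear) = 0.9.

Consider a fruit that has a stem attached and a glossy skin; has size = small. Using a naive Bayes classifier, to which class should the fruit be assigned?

pear

apple: 0.1 × 0.1 × 0.9 × 0.5 = 0.0045
pear: 0.9 × 0.1 × 0.2 × 0.9 = 0.0162
Highest score → pear.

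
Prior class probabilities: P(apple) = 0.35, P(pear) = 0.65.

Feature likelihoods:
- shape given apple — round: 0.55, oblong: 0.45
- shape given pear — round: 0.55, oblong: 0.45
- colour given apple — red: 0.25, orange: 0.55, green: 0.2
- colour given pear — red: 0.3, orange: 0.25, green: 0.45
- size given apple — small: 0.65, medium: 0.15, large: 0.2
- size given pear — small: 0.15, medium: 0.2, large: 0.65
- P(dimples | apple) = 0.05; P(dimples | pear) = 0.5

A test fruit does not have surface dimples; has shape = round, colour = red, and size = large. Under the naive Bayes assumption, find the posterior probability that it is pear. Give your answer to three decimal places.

apple: 0.35 × 0.55 × 0.25 × 0.2 × (1−0.05) = 0.00914375
pear: 0.65 × 0.55 × 0.3 × 0.65 × (1−0.5) = 0.03485625
P(pear | x) = 0.03485625 / 0.044 ≈ 0.792

0.792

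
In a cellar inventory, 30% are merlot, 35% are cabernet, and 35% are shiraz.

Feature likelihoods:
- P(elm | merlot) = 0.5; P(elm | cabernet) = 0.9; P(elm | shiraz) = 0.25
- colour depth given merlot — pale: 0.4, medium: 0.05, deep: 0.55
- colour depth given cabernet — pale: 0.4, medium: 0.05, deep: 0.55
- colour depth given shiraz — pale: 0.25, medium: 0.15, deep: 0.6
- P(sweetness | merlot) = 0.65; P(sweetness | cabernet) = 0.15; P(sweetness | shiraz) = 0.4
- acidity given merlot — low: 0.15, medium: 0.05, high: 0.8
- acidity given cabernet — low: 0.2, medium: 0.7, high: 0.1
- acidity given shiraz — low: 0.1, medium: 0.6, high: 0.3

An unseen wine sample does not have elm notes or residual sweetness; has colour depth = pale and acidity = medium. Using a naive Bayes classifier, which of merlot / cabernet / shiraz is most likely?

merlot: 0.3 × (1−0.5) × 0.4 × (1−0.65) × 0.05 = 0.00105
cabernet: 0.35 × (1−0.9) × 0.4 × (1−0.15) × 0.7 = 0.00833
shiraz: 0.35 × (1−0.25) × 0.25 × (1−0.4) × 0.6 = 0.023625
Highest score → shiraz.

shiraz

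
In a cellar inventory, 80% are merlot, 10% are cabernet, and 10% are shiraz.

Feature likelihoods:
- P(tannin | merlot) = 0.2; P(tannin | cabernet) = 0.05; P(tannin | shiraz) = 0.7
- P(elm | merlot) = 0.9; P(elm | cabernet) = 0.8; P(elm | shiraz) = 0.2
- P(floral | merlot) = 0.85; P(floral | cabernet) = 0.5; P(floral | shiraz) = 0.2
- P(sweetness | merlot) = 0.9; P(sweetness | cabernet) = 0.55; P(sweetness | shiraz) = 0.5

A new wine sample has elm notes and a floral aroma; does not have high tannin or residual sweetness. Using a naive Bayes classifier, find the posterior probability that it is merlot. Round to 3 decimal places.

0.734

merlot: 0.8 × (1−0.2) × 0.9 × 0.85 × (1−0.9) = 0.04896
cabernet: 0.1 × (1−0.05) × 0.8 × 0.5 × (1−0.55) = 0.0171
shiraz: 0.1 × (1−0.7) × 0.2 × 0.2 × (1−0.5) = 0.0006
P(merlot | x) = 0.04896 / 0.06666 ≈ 0.734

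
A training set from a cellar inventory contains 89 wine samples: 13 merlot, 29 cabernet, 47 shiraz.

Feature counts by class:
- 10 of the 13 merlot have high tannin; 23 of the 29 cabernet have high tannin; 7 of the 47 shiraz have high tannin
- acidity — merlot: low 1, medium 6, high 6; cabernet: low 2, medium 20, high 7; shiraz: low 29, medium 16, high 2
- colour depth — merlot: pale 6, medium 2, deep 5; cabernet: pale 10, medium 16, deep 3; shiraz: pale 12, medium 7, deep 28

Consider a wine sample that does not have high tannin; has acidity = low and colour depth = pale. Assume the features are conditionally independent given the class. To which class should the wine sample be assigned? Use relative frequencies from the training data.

merlot: (13/89) × (3/13) × (1/13) × (6/13) ≈ 0.00119673
cabernet: (29/89) × (6/29) × (2/29) × (10/29) ≈ 0.00160323
shiraz: (47/89) × (40/47) × (29/47) × (12/47) ≈ 0.0708033
Highest score → shiraz.

shiraz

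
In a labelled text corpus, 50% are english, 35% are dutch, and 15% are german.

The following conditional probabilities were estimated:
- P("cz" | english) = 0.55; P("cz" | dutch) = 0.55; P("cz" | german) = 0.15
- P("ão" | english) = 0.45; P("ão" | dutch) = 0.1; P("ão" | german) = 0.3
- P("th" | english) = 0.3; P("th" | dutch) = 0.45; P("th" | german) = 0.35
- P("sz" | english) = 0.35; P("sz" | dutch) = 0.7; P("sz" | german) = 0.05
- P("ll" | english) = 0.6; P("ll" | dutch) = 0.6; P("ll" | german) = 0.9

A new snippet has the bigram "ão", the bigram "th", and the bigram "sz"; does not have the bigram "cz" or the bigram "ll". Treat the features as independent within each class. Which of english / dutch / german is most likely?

english

english: 0.5 × (1−0.55) × 0.45 × 0.3 × 0.35 × (1−0.6) = 0.0042525
dutch: 0.35 × (1−0.55) × 0.1 × 0.45 × 0.7 × (1−0.6) = 0.0019845
german: 0.15 × (1−0.15) × 0.3 × 0.35 × 0.05 × (1−0.9) = 0.0000669375
Highest score → english.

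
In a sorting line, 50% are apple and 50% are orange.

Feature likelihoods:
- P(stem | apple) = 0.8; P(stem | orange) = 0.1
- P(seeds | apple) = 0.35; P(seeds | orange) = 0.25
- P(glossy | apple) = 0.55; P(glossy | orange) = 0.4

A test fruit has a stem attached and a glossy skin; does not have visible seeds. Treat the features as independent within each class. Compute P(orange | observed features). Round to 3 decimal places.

apple: 0.5 × 0.8 × (1−0.35) × 0.55 = 0.143
orange: 0.5 × 0.1 × (1−0.25) × 0.4 = 0.015
P(orange | x) = 0.015 / 0.158 ≈ 0.095

0.095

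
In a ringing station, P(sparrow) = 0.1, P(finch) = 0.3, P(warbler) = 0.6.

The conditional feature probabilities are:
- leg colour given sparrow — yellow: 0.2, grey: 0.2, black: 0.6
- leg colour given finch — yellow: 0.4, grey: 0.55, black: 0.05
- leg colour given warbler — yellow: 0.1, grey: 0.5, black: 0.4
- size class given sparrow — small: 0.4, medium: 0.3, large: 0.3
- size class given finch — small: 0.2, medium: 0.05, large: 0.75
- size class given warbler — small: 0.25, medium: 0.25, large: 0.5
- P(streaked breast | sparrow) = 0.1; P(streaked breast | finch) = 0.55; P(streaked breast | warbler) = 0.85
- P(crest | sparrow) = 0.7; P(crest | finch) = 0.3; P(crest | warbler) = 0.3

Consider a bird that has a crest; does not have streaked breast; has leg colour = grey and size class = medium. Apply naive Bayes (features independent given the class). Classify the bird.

sparrow: 0.1 × 0.2 × 0.3 × (1−0.1) × 0.7 = 0.00378
finch: 0.3 × 0.55 × 0.05 × (1−0.55) × 0.3 = 0.00111375
warbler: 0.6 × 0.5 × 0.25 × (1−0.85) × 0.3 = 0.003375
Highest score → sparrow.

sparrow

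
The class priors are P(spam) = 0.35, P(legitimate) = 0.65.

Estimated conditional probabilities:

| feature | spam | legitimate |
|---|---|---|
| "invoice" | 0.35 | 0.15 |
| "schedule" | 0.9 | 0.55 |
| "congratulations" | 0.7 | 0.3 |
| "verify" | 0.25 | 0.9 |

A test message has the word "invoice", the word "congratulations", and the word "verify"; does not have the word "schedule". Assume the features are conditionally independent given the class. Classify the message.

legitimate

spam: 0.35 × 0.35 × (1−0.9) × 0.7 × 0.25 = 0.00214375
legitimate: 0.65 × 0.15 × (1−0.55) × 0.3 × 0.9 = 0.01184625
Highest score → legitimate.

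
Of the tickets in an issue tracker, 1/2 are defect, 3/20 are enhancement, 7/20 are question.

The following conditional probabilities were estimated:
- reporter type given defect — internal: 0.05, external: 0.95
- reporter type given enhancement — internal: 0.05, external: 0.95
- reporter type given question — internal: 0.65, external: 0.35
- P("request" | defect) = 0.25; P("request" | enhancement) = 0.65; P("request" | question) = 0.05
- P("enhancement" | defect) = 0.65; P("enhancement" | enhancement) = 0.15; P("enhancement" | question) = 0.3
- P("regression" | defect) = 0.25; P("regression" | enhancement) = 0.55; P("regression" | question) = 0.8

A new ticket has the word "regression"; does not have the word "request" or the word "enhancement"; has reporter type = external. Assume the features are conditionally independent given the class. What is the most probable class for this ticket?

question

defect: 0.5 × 0.95 × (1−0.25) × (1−0.65) × 0.25 = 0.031171875
enhancement: 0.15 × 0.95 × (1−0.65) × (1−0.15) × 0.55 = 0.0233165625
question: 0.35 × 0.35 × (1−0.05) × (1−0.3) × 0.8 = 0.06517
Highest score → question.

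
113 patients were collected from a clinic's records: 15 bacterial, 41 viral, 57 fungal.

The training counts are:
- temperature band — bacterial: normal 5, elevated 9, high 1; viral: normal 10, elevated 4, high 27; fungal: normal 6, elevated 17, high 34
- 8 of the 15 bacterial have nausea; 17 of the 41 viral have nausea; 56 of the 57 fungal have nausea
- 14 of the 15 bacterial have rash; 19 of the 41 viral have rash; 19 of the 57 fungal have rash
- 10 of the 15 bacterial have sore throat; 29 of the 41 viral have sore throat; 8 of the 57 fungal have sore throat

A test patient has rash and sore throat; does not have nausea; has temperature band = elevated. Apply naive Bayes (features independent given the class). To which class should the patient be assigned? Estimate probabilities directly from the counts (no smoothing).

bacterial

bacterial: (15/113) × (9/15) × (7/15) × (14/15) × (10/15) ≈ 0.0231268
viral: (41/113) × (4/41) × (24/41) × (19/41) × (29/41) ≈ 0.00679192
fungal: (57/113) × (17/57) × (1/57) × (19/57) × (8/57) ≈ 0.000123478
Highest score → bacterial.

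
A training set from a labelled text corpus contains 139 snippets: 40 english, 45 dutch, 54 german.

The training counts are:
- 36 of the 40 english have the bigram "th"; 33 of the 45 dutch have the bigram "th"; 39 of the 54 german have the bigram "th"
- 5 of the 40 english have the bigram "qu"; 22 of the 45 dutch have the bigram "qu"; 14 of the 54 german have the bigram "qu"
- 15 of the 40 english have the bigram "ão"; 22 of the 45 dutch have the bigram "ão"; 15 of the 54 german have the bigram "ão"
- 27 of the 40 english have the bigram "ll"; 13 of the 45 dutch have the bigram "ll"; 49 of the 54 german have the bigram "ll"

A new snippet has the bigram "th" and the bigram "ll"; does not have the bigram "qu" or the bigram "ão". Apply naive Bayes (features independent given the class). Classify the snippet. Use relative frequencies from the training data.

english: (40/139) × (36/40) × (35/40) × (25/40) × (27/40) ≈ 0.0956048
dutch: (45/139) × (33/45) × (23/45) × (23/45) × (13/45) ≈ 0.0179168
german: (54/139) × (39/54) × (40/54) × (39/54) × (49/54) ≈ 0.136204
Highest score → german.

german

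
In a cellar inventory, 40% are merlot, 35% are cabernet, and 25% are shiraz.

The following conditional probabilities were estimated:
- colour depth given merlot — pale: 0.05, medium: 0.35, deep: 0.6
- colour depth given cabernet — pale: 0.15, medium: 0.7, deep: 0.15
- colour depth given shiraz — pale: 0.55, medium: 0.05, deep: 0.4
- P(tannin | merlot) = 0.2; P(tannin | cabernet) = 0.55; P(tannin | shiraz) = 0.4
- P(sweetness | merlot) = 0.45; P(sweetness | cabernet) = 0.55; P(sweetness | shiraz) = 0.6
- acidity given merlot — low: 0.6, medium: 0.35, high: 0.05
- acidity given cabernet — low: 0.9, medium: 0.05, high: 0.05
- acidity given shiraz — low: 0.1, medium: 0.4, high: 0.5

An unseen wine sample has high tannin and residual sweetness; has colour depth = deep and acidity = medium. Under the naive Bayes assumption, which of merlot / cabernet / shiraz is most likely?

shiraz

merlot: 0.4 × 0.6 × 0.2 × 0.45 × 0.35 = 0.00756
cabernet: 0.35 × 0.15 × 0.55 × 0.55 × 0.05 = 0.0007940625
shiraz: 0.25 × 0.4 × 0.4 × 0.6 × 0.4 = 0.0096
Highest score → shiraz.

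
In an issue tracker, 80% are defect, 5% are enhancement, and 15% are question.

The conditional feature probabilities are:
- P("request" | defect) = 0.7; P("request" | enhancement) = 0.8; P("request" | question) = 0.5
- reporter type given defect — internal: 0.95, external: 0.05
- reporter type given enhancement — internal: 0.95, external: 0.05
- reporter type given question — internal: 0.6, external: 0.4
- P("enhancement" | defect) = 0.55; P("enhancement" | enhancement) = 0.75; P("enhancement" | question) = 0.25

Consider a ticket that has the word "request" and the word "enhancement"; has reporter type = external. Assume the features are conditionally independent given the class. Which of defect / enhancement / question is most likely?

defect: 0.8 × 0.7 × 0.05 × 0.55 = 0.0154
enhancement: 0.05 × 0.8 × 0.05 × 0.75 = 0.0015
question: 0.15 × 0.5 × 0.4 × 0.25 = 0.0075
Highest score → defect.

defect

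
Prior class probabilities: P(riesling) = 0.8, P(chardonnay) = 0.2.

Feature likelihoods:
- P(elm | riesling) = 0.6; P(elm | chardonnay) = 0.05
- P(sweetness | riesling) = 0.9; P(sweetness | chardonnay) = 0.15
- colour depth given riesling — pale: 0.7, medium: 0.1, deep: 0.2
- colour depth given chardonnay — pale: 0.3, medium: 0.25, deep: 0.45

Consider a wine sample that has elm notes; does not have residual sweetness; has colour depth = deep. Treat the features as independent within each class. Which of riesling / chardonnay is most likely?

riesling: 0.8 × 0.6 × (1−0.9) × 0.2 = 0.0096
chardonnay: 0.2 × 0.05 × (1−0.15) × 0.45 = 0.003825
Highest score → riesling.

riesling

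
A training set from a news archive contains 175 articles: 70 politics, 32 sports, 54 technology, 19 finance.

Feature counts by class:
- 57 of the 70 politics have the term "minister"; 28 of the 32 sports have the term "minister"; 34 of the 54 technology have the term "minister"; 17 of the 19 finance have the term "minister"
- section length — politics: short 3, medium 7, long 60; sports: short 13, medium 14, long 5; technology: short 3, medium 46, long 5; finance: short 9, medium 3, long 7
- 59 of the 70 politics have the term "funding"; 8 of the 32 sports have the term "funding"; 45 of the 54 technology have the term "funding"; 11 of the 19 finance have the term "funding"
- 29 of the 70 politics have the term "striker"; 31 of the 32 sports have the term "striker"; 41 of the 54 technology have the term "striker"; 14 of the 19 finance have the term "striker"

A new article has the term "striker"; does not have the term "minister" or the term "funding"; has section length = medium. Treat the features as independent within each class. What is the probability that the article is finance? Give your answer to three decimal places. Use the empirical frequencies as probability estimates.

politics: (70/175) × (13/70) × (7/70) × (11/70) × (29/70) ≈ 0.000483615
sports: (32/175) × (4/32) × (14/32) × (24/32) × (31/32) = 0.007265625
technology: (54/175) × (20/54) × (46/54) × (9/54) × (41/54) ≈ 0.0123196
finance: (19/175) × (2/19) × (3/19) × (8/19) × (14/19) ≈ 0.000559848
P(finance | x) = 0.000559848 / 0.020628688 ≈ 0.027

0.027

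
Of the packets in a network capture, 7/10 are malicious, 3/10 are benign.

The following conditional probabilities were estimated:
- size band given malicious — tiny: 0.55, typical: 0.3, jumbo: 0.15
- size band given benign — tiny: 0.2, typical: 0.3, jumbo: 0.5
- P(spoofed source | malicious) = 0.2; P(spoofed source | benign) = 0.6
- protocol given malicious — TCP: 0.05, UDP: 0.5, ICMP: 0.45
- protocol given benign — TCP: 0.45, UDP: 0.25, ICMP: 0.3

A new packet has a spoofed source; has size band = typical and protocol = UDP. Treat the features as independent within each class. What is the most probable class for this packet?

malicious: 0.7 × 0.3 × 0.2 × 0.5 = 0.021
benign: 0.3 × 0.3 × 0.6 × 0.25 = 0.0135
Highest score → malicious.

malicious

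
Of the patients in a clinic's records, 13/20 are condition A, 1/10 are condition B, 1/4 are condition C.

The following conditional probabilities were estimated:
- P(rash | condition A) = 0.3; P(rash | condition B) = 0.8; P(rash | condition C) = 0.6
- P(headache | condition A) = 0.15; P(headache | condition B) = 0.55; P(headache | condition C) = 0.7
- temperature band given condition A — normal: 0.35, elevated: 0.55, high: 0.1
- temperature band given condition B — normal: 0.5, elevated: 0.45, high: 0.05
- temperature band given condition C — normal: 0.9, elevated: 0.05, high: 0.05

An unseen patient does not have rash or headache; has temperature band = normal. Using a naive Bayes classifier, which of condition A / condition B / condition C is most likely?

condition A: 0.65 × (1−0.3) × (1−0.15) × 0.35 = 0.1353625
condition B: 0.1 × (1−0.8) × (1−0.55) × 0.5 = 0.0045
condition C: 0.25 × (1−0.6) × (1−0.7) × 0.9 = 0.027
Highest score → condition A.

condition A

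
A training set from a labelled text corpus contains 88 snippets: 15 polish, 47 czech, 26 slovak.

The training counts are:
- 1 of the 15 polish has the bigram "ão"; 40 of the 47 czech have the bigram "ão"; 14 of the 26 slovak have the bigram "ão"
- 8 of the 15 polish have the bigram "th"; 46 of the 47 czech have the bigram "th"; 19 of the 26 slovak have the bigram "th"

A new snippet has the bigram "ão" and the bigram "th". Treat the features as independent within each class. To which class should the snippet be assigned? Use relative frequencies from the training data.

polish: (15/88) × (1/15) × (8/15) ≈ 0.00606061
czech: (47/88) × (40/47) × (46/47) ≈ 0.444874
slovak: (26/88) × (14/26) × (19/26) ≈ 0.116259
Highest score → czech.

czech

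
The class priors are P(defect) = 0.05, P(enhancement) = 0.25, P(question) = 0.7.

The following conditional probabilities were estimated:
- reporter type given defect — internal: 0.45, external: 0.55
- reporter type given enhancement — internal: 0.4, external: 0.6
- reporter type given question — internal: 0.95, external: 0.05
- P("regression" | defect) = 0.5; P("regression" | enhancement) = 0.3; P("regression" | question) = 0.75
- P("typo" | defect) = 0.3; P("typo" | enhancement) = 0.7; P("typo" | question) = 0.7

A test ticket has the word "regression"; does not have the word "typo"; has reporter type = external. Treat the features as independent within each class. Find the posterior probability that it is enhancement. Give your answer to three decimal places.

0.435

defect: 0.05 × 0.55 × 0.5 × (1−0.3) = 0.009625
enhancement: 0.25 × 0.6 × 0.3 × (1−0.7) = 0.0135
question: 0.7 × 0.05 × 0.75 × (1−0.7) = 0.007875
P(enhancement | x) = 0.0135 / 0.031 ≈ 0.435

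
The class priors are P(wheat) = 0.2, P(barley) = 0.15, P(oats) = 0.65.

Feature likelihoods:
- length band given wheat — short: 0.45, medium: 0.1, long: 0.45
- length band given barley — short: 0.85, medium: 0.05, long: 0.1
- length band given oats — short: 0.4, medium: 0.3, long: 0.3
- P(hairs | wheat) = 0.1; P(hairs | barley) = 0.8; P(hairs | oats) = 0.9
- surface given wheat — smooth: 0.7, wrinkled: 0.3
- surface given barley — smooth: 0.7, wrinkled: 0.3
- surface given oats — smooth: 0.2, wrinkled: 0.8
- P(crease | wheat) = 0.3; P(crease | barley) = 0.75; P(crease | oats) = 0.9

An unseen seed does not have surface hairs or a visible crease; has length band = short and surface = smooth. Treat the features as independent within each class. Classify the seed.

wheat: 0.2 × 0.45 × (1−0.1) × 0.7 × (1−0.3) = 0.03969
barley: 0.15 × 0.85 × (1−0.8) × 0.7 × (1−0.75) = 0.0044625
oats: 0.65 × 0.4 × (1−0.9) × 0.2 × (1−0.9) = 0.00052
Highest score → wheat.

wheat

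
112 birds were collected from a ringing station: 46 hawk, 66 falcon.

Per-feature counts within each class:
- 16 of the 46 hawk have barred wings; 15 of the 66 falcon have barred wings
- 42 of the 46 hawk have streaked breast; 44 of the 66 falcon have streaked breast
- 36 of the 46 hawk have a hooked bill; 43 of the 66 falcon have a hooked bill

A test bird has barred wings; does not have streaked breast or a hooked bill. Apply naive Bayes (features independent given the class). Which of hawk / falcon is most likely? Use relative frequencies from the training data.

falcon

hawk: (46/112) × (16/46) × (4/46) × (10/46) ≈ 0.00270051
falcon: (66/112) × (15/66) × (22/66) × (23/66) ≈ 0.0155574
Highest score → falcon.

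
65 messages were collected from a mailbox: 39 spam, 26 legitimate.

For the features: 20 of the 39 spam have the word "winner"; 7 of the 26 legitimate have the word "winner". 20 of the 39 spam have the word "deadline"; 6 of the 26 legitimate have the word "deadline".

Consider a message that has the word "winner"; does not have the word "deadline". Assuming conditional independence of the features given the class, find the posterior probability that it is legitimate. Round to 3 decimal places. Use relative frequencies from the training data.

spam: (39/65) × (20/39) × (19/39) ≈ 0.149901
legitimate: (26/65) × (7/26) × (20/26) ≈ 0.0828402
P(legitimate | x) = 0.0828402 / 0.2327412 ≈ 0.356

0.356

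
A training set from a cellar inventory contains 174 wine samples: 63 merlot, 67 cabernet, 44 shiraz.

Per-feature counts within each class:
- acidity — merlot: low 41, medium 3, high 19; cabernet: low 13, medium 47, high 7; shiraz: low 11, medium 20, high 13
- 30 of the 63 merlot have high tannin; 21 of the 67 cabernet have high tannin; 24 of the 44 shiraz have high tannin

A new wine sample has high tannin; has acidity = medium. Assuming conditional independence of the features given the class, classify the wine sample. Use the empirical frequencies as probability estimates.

cabernet

merlot: (63/174) × (3/63) × (30/63) ≈ 0.00821018
cabernet: (67/174) × (47/67) × (21/67) ≈ 0.0846629
shiraz: (44/174) × (20/44) × (24/44) ≈ 0.0626959
Highest score → cabernet.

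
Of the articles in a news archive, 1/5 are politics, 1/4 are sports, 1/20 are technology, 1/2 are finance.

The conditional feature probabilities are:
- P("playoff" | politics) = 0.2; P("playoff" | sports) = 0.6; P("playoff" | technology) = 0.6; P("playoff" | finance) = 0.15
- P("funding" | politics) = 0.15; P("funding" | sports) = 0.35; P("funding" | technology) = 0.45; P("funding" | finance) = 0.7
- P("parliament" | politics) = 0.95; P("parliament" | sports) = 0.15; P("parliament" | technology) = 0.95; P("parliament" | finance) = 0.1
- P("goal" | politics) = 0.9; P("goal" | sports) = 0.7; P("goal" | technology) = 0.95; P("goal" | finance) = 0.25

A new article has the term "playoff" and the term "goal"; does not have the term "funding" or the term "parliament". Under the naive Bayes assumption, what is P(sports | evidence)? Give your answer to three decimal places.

0.887

politics: 0.2 × 0.2 × (1−0.15) × (1−0.95) × 0.9 = 0.00153
sports: 0.25 × 0.6 × (1−0.35) × (1−0.15) × 0.7 = 0.0580125
technology: 0.05 × 0.6 × (1−0.45) × (1−0.95) × 0.95 = 0.00078375
finance: 0.5 × 0.15 × (1−0.7) × (1−0.1) × 0.25 = 0.0050625
P(sports | x) = 0.0580125 / 0.06538875 ≈ 0.887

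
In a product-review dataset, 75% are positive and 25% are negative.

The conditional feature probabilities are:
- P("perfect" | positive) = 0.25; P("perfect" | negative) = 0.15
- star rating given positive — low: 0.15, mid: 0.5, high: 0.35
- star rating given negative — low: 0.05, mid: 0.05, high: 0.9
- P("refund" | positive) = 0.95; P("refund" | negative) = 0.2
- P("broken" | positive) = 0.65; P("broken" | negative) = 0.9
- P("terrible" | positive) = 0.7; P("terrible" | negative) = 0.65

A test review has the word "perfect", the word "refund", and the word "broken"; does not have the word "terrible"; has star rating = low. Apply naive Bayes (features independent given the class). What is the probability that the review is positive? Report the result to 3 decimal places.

positive: 0.75 × 0.25 × 0.15 × 0.95 × 0.65 × (1−0.7) = 0.00521015625
negative: 0.25 × 0.15 × 0.05 × 0.2 × 0.9 × (1−0.65) = 0.000118125
P(positive | x) = 0.00521015625 / 0.00532828125 ≈ 0.978

0.978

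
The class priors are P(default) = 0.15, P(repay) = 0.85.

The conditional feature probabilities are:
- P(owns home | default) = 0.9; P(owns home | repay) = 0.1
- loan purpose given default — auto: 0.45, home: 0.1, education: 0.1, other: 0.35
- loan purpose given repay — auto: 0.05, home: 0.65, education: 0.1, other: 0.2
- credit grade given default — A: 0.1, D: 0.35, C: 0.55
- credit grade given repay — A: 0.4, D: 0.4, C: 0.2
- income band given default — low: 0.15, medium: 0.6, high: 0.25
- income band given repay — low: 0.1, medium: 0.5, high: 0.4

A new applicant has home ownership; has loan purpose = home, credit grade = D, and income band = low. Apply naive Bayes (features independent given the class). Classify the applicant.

repay

default: 0.15 × 0.9 × 0.1 × 0.35 × 0.15 = 0.00070875
repay: 0.85 × 0.1 × 0.65 × 0.4 × 0.1 = 0.00221
Highest score → repay.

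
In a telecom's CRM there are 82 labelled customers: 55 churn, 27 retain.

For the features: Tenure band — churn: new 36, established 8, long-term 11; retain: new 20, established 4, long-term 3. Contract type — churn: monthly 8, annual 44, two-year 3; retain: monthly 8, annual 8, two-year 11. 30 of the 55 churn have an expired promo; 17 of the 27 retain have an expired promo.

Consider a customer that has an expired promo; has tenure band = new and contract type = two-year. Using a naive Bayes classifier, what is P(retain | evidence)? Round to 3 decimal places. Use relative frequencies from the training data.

churn: (55/82) × (36/55) × (3/55) × (30/55) ≈ 0.0130619
retain: (27/82) × (20/27) × (11/27) × (17/27) ≈ 0.0625648
P(retain | x) = 0.0625648 / 0.0756267 ≈ 0.827

0.827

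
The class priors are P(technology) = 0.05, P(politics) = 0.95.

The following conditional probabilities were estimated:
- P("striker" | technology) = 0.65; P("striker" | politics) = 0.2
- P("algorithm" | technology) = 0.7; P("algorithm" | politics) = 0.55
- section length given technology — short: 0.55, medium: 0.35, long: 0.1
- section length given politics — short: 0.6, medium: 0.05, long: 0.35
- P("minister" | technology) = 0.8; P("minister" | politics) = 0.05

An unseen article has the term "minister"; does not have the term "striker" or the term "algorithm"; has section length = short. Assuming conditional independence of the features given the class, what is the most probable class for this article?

technology: 0.05 × (1−0.65) × (1−0.7) × 0.55 × 0.8 = 0.00231
politics: 0.95 × (1−0.2) × (1−0.55) × 0.6 × 0.05 = 0.01026
Highest score → politics.

politics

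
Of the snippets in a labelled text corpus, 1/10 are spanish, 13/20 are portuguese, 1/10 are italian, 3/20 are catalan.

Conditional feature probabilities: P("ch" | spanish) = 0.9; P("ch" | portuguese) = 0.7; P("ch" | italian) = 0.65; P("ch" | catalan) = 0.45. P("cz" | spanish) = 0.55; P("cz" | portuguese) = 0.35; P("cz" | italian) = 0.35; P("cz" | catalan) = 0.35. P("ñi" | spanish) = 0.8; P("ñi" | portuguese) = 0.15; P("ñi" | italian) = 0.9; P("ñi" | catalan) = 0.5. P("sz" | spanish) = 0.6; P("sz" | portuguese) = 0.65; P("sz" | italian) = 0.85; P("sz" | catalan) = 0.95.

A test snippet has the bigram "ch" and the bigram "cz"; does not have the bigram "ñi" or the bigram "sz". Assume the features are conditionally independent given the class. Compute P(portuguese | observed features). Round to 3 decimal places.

spanish: 0.1 × 0.9 × 0.55 × (1−0.8) × (1−0.6) = 0.00396
portuguese: 0.65 × 0.7 × 0.35 × (1−0.15) × (1−0.65) = 0.047376875
italian: 0.1 × 0.65 × 0.35 × (1−0.9) × (1−0.85) = 0.00034125
catalan: 0.15 × 0.45 × 0.35 × (1−0.5) × (1−0.95) = 0.000590625
P(portuguese | x) = 0.047376875 / 0.05226875 ≈ 0.906

0.906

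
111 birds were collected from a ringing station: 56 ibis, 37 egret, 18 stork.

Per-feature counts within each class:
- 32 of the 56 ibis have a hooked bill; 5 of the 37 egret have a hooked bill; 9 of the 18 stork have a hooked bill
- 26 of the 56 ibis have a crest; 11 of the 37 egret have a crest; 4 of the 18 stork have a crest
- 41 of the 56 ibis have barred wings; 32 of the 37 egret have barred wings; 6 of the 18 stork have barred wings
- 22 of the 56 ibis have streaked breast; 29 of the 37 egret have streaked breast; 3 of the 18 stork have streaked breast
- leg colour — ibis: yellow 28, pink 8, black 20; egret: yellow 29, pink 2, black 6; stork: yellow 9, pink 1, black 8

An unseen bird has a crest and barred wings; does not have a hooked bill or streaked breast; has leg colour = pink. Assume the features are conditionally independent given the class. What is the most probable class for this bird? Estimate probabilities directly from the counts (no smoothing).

ibis

ibis: (56/111) × (24/56) × (26/56) × (41/56) × (34/56) × (8/56) ≈ 0.00637474
egret: (37/111) × (32/37) × (11/37) × (32/37) × (8/37) × (2/37) ≈ 0.000866329
stork: (18/111) × (9/18) × (4/18) × (6/18) × (15/18) × (1/18) ≈ 0.000278056
Highest score → ibis.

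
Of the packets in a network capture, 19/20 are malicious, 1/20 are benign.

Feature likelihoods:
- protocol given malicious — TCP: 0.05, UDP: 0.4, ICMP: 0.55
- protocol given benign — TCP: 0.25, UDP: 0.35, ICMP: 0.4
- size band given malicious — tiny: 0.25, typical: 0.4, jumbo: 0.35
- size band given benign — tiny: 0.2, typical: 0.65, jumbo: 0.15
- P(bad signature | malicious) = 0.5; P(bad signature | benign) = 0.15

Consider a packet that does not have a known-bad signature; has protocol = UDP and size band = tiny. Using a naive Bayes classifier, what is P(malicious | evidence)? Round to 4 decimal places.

0.9411

malicious: 0.95 × 0.4 × 0.25 × (1−0.5) = 0.0475
benign: 0.05 × 0.35 × 0.2 × (1−0.15) = 0.002975
P(malicious | x) = 0.0475 / 0.050475 ≈ 0.9411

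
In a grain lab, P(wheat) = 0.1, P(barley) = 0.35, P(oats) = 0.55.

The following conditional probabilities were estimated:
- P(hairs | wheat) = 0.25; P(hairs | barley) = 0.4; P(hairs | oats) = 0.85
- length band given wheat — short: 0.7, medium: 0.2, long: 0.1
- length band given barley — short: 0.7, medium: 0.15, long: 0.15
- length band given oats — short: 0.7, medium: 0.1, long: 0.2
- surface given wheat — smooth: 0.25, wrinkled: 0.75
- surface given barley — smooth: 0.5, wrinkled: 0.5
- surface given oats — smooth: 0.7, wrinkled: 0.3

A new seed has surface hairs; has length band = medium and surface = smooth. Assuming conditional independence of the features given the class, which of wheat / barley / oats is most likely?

oats

wheat: 0.1 × 0.25 × 0.2 × 0.25 = 0.00125
barley: 0.35 × 0.4 × 0.15 × 0.5 = 0.0105
oats: 0.55 × 0.85 × 0.1 × 0.7 = 0.032725
Highest score → oats.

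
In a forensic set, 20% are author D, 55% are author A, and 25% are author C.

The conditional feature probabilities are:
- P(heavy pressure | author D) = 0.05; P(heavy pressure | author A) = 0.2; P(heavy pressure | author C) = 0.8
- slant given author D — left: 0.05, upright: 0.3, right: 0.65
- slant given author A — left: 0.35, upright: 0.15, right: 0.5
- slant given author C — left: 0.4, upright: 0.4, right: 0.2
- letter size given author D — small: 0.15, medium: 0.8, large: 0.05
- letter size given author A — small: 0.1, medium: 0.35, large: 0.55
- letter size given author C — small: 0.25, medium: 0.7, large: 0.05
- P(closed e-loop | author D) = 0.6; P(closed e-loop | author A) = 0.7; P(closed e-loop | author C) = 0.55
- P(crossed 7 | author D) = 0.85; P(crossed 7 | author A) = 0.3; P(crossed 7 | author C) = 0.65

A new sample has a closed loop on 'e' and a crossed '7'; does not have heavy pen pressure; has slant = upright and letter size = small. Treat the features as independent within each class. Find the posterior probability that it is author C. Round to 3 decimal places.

0.237

author D: 0.2 × (1−0.05) × 0.3 × 0.15 × 0.6 × 0.85 = 0.0043605
author A: 0.55 × (1−0.2) × 0.15 × 0.1 × 0.7 × 0.3 = 0.001386
author C: 0.25 × (1−0.8) × 0.4 × 0.25 × 0.55 × 0.65 = 0.0017875
P(author C | x) = 0.0017875 / 0.007534 ≈ 0.237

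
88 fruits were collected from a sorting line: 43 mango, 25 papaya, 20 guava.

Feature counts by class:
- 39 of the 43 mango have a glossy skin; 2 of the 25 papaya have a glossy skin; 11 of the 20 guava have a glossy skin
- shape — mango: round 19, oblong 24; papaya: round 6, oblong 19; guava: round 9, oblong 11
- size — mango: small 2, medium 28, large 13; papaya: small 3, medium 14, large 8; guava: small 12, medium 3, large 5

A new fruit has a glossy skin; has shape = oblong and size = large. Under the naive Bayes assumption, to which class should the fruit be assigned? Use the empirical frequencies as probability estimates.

mango: (43/88) × (39/43) × (24/43) × (13/43) ≈ 0.0747824
papaya: (25/88) × (2/25) × (19/25) × (8/25) ≈ 0.00552727
guava: (20/88) × (11/20) × (11/20) × (5/20) = 0.0171875
Highest score → mango.

mango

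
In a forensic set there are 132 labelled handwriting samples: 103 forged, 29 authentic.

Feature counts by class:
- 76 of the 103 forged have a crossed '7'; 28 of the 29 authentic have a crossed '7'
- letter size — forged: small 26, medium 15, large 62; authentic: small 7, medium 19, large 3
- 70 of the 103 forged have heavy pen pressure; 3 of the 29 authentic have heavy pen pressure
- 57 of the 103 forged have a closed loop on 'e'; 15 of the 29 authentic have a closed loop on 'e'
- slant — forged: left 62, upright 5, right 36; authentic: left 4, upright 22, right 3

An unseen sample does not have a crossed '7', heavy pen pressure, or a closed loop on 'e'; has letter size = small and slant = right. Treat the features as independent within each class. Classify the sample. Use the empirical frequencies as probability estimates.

forged: (103/132) × (27/103) × (26/103) × (33/103) × (46/103) × (36/103) ≈ 0.00258219
authentic: (29/132) × (1/29) × (7/29) × (26/29) × (14/29) × (3/29) ≈ 0.0000818756
Highest score → forged.

forged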